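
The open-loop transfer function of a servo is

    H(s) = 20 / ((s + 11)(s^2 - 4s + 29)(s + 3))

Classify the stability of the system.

The poles can be read from the denominator factors: s = -11, 2 + 5j, 2 - 5j, -3.
Since the pole(s) at s = 2 ± 5j lie in the right half-plane, the system is unstable.

unstable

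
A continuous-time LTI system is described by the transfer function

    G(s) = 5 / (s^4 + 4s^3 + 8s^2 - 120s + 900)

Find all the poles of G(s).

The poles are the roots of the denominator s^4 + 4s^3 + 8s^2 - 120s + 900 = 0.
No real roots exist; factor into two real quadratics: (s^2 - 6s + 18)(s^2 + 10s + 50) = 0.
Each quadratic gives a conjugate pair via the quadratic formula.

s = 3 ± 3j, -5 ± 5j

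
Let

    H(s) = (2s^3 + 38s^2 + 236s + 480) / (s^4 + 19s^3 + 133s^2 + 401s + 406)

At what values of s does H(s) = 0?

s = -6, -8, -5

Set the numerator to zero: 2s^3 + 38s^2 + 236s + 480 = 0, i.e. 2·(s^3 + 19s^2 + 118s + 240) = 0.
Factoring: (s + 6)(s + 8)(s + 5) = 0.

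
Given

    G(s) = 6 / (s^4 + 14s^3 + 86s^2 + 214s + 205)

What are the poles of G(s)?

The poles are the roots of the denominator s^4 + 14s^3 + 86s^2 + 214s + 205 = 0.
No real roots exist; factor into two real quadratics: (s^2 + 10s + 41)(s^2 + 4s + 5) = 0.
Each quadratic gives a conjugate pair via the quadratic formula.

s = -5 ± 4j, -2 ± j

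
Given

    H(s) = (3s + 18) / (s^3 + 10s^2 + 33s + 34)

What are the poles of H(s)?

s = -4 + j, -4 - j, -2

The poles are the roots of the denominator s^3 + 10s^2 + 33s + 34 = 0.
Trying s = -2: the polynomial evaluates to 0, so (s + 2) is a factor.
Dividing out leaves s^2 + 8s + 17 = 0.
The quadratic formula then gives s = -4 ± 1j.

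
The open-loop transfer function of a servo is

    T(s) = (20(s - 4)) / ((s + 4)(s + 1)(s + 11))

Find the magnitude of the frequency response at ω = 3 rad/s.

Substitute s = j3: numerator = -80 + j60, denominator = -100 + j150.
|T(j3)| = |-80 + j60| / |-100 + j150| = 100 / 180.28 ≈ 0.5547.

|T(j3)| ≈ 0.5547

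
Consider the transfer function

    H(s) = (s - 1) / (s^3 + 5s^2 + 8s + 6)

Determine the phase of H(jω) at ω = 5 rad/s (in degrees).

At s = j5: numerator = -1 + j5, denominator = -119 - j85.
∠H = ∠num − ∠den = 101.31° − (-144.46°) = 245.8°, which wraps to -114.2°.

∠H(j5) ≈ -114.2°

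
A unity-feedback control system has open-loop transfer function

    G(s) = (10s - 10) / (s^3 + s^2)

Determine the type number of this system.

Type 2

Factor s from the denominator: s^3 + s^2 = s^2·(s + 1).
There are 2 poles at the origin, so the system is Type 2.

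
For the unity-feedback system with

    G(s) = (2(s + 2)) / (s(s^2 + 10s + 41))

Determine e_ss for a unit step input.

G(s) has one pole at the origin.
This is a Type 1 system; for a step input the steady-state error is zero.

e_ss = 0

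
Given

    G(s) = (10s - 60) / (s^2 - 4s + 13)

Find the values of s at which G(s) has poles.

s = 2 ± 3j

The poles are the roots of the denominator s^2 - 4s + 13 = 0.
Using the quadratic formula: s = (4 ± √(-36))/2 = 2 ± 3j.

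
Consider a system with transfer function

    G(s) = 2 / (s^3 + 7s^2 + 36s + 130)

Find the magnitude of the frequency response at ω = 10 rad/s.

|G(j10)| ≈ 0.002334

Substitute s = j10: numerator = 2, denominator = -570 - j640.
|G(j10)| = |2| / |-570 - j640| = 2 / 857.03 ≈ 0.002334.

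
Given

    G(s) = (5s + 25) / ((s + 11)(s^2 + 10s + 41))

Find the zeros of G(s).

Set the numerator to zero: 5s + 25 = 0, i.e. 5·(s + 5) = 0.
So s = -5.

s = -5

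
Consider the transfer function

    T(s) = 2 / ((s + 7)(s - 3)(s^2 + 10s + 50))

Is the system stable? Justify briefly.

The poles can be read from the denominator factors: s = -7, 3, -5 + 5j, -5 - 5j.
Since the pole(s) at s = 3 lie in the right half-plane, the system is unstable.

unstable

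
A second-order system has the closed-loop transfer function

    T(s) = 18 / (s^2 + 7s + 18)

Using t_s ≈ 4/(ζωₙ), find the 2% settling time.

Comparing s^2 + 7s + 18 to s^2 + 2ζωₙs + ωₙ²: ωₙ = √18 ≈ 4.243 rad/s and ζ = 7/(2·√18) ≈ 0.8250.
ζωₙ = 7/2 = 3.5, so t_s ≈ 4/(ζωₙ) = 4/3.5 ≈ 1.143 s.

t_s ≈ 1.143 s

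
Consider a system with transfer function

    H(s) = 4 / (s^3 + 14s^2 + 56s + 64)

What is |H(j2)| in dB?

Substitute s = j2: numerator = 4, denominator = 8 + j104.
|H(j2)| = |4| / |8 + j104| = 4 / 104.31 ≈ 0.03835.
In decibels: 20·log₁₀(0.03835) ≈ -28.3 dB.

|H(j2)|_dB ≈ -28.3 dB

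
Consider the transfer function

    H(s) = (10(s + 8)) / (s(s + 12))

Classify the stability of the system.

The poles can be read from the denominator factors: s = 0, -12.
Since the simple pole(s) at s = 0 lie on the jω-axis with none in the right half-plane, the system is marginally stable.

marginally stable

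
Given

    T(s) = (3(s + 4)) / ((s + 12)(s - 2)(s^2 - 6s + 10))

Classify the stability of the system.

unstable

The poles can be read from the denominator factors: s = -12, 2, 3 ± j.
Since the pole(s) at s = 2, 3 + j, 3 - j lie in the right half-plane, the system is unstable.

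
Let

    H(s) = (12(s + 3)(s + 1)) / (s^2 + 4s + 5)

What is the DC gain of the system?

H(0) = 36/5 ≈ 7.200

At s = 0 each factor (s + a) contributes a and each (s^2 + bs + c) contributes c.
H(0) = 12·(3) · (1) / ((5)) = 36/5 = 36/5.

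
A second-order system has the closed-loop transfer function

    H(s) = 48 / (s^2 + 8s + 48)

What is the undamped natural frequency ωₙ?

ωₙ ≈ 6.928 rad/s

Compare the denominator to the standard form s^2 + 2ζωₙs + ωₙ².
ωₙ² = 48, so ωₙ = √48 ≈ 6.928 rad/s.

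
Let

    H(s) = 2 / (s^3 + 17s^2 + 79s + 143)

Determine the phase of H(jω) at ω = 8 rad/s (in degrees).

At s = j8: numerator = 2, denominator = -945 + j120.
∠H = ∠num − ∠den = 0° − (172.76°) = -172.8°.

∠H(j8) ≈ -172.8°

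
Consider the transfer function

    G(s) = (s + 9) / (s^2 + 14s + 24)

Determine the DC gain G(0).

G(0) = 3/8 ≈ 0.3750

Set s = 0: G(0) = (9) / (24) = 3/8.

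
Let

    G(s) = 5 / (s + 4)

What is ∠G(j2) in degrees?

∠G(j2) ≈ -26.57°

At s = j2: numerator = 5, denominator = 4 + j2.
∠G = ∠num − ∠den = 0° − (26.565°) = -26.57°.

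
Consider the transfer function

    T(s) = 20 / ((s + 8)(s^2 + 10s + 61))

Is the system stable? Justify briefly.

stable

The poles can be read from the denominator factors: s = -8, -5 + 6j, -5 - 6j.
Since all poles lie strictly in the left half-plane, the system is stable.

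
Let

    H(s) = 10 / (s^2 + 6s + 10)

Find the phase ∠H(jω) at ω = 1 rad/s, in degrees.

∠H(j1) ≈ -33.69°

At s = j1: numerator = 10, denominator = 9 + j6.
∠H = ∠num − ∠den = 0° − (33.690°) = -33.69°.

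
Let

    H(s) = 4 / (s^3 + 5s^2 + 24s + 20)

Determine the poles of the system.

The poles are the roots of the denominator s^3 + 5s^2 + 24s + 20 = 0.
Trying s = -1: the polynomial evaluates to 0, so (s + 1) is a factor.
Dividing out leaves s^2 + 4s + 20 = 0.
The quadratic formula then gives s = -2 ± 4j.

s = -2 + 4j, -2 - 4j, -1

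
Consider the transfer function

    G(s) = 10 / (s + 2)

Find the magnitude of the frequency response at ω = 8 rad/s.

|G(j8)| ≈ 1.213

Substitute s = j8: numerator = 10, denominator = 2 + j8.
|G(j8)| = |10| / |2 + j8| = 10 / 8.2462 ≈ 1.213.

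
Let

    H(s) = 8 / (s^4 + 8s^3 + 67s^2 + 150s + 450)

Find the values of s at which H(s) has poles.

The poles are the roots of the denominator s^4 + 8s^3 + 67s^2 + 150s + 450 = 0.
No real roots exist; factor into two real quadratics: (s^2 + 6s + 45)(s^2 + 2s + 10) = 0.
Each quadratic gives a conjugate pair via the quadratic formula.

s = -3 ± 6j, -1 ± 3j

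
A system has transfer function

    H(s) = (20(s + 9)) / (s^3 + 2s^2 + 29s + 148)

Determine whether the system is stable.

unstable

The denominator s^3 + 2s^2 + 29s + 148 factors as (s + 4)(s^2 - 2s + 37), giving poles at s = -4, 1 ± 6j.
Since the pole(s) at s = 1 + 6j, 1 - 6j lie in the right half-plane, the system is unstable.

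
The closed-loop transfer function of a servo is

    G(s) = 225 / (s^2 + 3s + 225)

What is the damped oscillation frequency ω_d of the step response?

Comparing s^2 + 3s + 225 to s^2 + 2ζωₙs + ωₙ²: ωₙ = 15 rad/s and ζ = 3/(2·15) = 0.1.
ζωₙ = 3/2 = 1.5, so ω_d = ωₙ√(1−ζ²) = √(ωₙ² − (ζωₙ)²) = √(225 − 1.5²) = √222.75 ≈ 14.92 rad/s.

ω_d ≈ 14.92 rad/s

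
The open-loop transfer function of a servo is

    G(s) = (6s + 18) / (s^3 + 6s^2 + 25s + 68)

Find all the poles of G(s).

s = -1 ± 4j, -4

The poles are the roots of the denominator s^3 + 6s^2 + 25s + 68 = 0.
Trying s = -4: the polynomial evaluates to 0, so (s + 4) is a factor.
Dividing out leaves s^2 + 2s + 17 = 0.
The quadratic formula then gives s = -1 ± 4j.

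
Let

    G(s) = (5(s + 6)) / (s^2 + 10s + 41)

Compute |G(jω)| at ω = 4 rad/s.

|G(j4)| ≈ 0.7644

Substitute s = j4: numerator = 30 + j20, denominator = 25 + j40.
|G(j4)| = |30 + j20| / |25 + j40| = 36.056 / 47.170 ≈ 0.7644.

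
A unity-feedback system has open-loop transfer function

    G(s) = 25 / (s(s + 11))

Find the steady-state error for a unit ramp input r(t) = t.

e_ss = 0.4400

G(s) has one pole at the origin.
This is a Type 1 system. Kv = lim_{s→0} s·G(s) = 25/11.
e_ss = 1/Kv = 1/(25/11) = 11/25 ≈ 0.4400.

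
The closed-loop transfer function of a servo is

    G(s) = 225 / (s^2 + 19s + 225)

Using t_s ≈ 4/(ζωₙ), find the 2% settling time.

Comparing s^2 + 19s + 225 to s^2 + 2ζωₙs + ωₙ²: ωₙ = 15 rad/s and ζ = 19/(2·15) ≈ 0.6333.
ζωₙ = 19/2 = 9.5, so t_s ≈ 4/(ζωₙ) = 4/9.5 ≈ 0.4211 s.

t_s ≈ 0.4211 s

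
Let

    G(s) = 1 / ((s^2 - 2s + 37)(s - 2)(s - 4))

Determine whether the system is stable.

The poles can be read from the denominator factors: s = 1 + 6j, 1 - 6j, 2, 4.
Since the pole(s) at s = 1 ± 6j, 2, 4 lie in the right half-plane, the system is unstable.

unstable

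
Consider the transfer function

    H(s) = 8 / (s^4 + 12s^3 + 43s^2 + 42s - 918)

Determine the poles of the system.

The poles are the roots of the denominator s^4 + 12s^3 + 43s^2 + 42s - 918 = 0.
Trying s = 3: the polynomial evaluates to 0, so (s - 3) is a factor.
Dividing out leaves s^3 + 15s^2 + 88s + 306 = 0.
This factors further as (s^2 + 6s + 34)(s + 9) = 0.

s = -3 ± 5j, 3, -9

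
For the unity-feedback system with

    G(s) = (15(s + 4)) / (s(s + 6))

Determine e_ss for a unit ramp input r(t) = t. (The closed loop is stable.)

e_ss = 0.1000

G(s) has one pole at the origin.
This is a Type 1 system. Kv = lim_{s→0} s·G(s) = 60/6 = 10.
e_ss = 1/Kv = 1/(10) = 1/10 ≈ 0.1000.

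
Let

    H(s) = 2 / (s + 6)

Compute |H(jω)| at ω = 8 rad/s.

Substitute s = j8: numerator = 2, denominator = 6 + j8.
|H(j8)| = |2| / |6 + j8| = 2 / 10 = 0.2000.

|H(j8)| = 0.2000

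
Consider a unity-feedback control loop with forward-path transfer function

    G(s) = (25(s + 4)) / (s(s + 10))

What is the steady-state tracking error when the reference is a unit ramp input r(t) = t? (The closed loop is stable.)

e_ss = 0.1000

G(s) has one pole at the origin.
This is a Type 1 system. Kv = lim_{s→0} s·G(s) = 100/10 = 10.
e_ss = 1/Kv = 1/(10) = 1/10 ≈ 0.1000.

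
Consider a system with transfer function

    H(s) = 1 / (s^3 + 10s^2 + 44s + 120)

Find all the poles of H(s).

s = -2 + 4j, -2 - 4j, -6

The poles are the roots of the denominator s^3 + 10s^2 + 44s + 120 = 0.
Trying s = -6: the polynomial evaluates to 0, so (s + 6) is a factor.
Dividing out leaves s^2 + 4s + 20 = 0.
The quadratic formula then gives s = -2 ± 4j.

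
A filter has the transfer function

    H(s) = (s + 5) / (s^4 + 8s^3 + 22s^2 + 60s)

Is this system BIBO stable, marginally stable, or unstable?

The denominator s^4 + 8s^3 + 22s^2 + 60s factors as s(s + 6)(s^2 + 2s + 10), giving poles at s = 0, -6, -1 + 3j, -1 - 3j.
Since the simple pole(s) at s = 0 lie on the jω-axis with none in the right half-plane, the system is marginally stable.

marginally stable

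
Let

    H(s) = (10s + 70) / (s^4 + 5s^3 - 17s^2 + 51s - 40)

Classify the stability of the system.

The denominator s^4 + 5s^3 - 17s^2 + 51s - 40 factors as (s^2 - 2s + 5)(s + 8)(s - 1), giving poles at s = 1 ± 2j, -8, 1.
Since the pole(s) at s = 1 + 2j, 1 - 2j, 1 lie in the right half-plane, the system is unstable.

unstable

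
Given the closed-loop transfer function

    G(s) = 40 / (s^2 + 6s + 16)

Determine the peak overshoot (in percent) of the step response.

Comparing s^2 + 6s + 16 to s^2 + 2ζωₙs + ωₙ²: ωₙ = 4 rad/s and ζ = 6/(2·4) = 0.75.
%OS = 100·exp(−πζ/√(1−ζ²)) = 100·exp(−π·0.75/√(1−0.75²)) ≈ 2.84%.

%OS ≈ 2.84%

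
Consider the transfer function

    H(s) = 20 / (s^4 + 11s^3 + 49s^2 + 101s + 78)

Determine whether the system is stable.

stable

The denominator s^4 + 11s^3 + 49s^2 + 101s + 78 factors as (s^2 + 6s + 13)(s + 2)(s + 3), giving poles at s = -3 + 2j, -3 - 2j, -2, -3.
Since all poles lie strictly in the left half-plane, the system is stable.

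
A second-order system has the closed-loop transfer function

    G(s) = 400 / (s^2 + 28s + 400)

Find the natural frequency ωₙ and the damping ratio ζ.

ωₙ = 20 rad/s, ζ = 0.7

Compare the denominator to the standard form s^2 + 2ζωₙs + ωₙ².
ωₙ² = 400, so ωₙ = 20 rad/s.
2ζωₙ = 28, so ζ = 28/(2·20) = 0.7.
With ζ = 0.7 the response is underdamped.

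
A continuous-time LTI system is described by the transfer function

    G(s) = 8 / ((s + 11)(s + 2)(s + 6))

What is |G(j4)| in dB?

|G(j4)|_dB ≈ -33.5 dB

Substitute s = j4: numerator = 8, denominator = -172 + j336.
|G(j4)| = |8| / |-172 + j336| = 8 / 377.47 ≈ 0.02119.
In decibels: 20·log₁₀(0.02119) ≈ -33.5 dB.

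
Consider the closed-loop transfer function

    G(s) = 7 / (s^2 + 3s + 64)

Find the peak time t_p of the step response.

Comparing s^2 + 3s + 64 to s^2 + 2ζωₙs + ωₙ²: ωₙ = 8 rad/s and ζ = 3/(2·8) = 0.1875.
ζωₙ = 3/2 = 1.5, so ω_d = ωₙ√(1−ζ²) = √(ωₙ² − (ζωₙ)²) = √(64 − 1.5²) = √61.75 ≈ 7.858 rad/s.
t_p = π/ω_d = π/7.858 ≈ 0.3998 s.

t_p ≈ 0.3998 s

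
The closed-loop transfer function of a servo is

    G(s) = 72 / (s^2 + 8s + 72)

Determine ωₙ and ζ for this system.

ωₙ ≈ 8.485 rad/s, ζ ≈ 0.4714

Compare the denominator to the standard form s^2 + 2ζωₙs + ωₙ².
ωₙ² = 72, so ωₙ = √72 ≈ 8.485 rad/s.
2ζωₙ = 8, so ζ = 8/(2·√72) ≈ 0.4714.
With ζ = 0.4714 the response is underdamped.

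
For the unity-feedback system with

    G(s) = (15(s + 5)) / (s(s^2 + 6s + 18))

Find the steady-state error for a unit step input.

G(s) has one pole at the origin.
This is a Type 1 system; for a step input the steady-state error is zero.

e_ss = 0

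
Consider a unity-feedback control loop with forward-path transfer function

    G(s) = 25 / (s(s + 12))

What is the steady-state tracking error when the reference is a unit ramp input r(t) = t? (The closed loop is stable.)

G(s) has one pole at the origin.
This is a Type 1 system. Kv = lim_{s→0} s·G(s) = 25/12.
e_ss = 1/Kv = 1/(25/12) = 12/25 ≈ 0.4800.

e_ss = 0.4800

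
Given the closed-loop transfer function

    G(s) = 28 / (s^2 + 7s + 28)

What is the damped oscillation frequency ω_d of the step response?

ω_d ≈ 3.969 rad/s

Comparing s^2 + 7s + 28 to s^2 + 2ζωₙs + ωₙ²: ωₙ = √28 ≈ 5.292 rad/s and ζ = 7/(2·√28) ≈ 0.6614.
ζωₙ = 7/2 = 3.5, so ω_d = ωₙ√(1−ζ²) = √(ωₙ² − (ζωₙ)²) = √(28 − 3.5²) = √15.75 ≈ 3.969 rad/s.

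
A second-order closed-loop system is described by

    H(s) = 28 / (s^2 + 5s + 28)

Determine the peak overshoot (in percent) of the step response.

Comparing s^2 + 5s + 28 to s^2 + 2ζωₙs + ωₙ²: ωₙ = √28 ≈ 5.292 rad/s and ζ = 5/(2·√28) ≈ 0.4725.
%OS = 100·exp(−πζ/√(1−ζ²)) = 100·exp(−π·0.4725/√(1−0.4725²)) ≈ 18.6%.

%OS ≈ 18.6%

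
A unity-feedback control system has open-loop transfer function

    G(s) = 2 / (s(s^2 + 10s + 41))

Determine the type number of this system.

The denominator has 1 factor of s at the origin (free integrator), so this is a Type 1 system.

Type 1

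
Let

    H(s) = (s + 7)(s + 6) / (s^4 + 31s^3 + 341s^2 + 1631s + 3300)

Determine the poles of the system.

The poles are the roots of the denominator s^4 + 31s^3 + 341s^2 + 1631s + 3300 = 0.
Trying s = -11: the polynomial evaluates to 0, so (s + 11) is a factor.
Dividing out leaves s^3 + 20s^2 + 121s + 300 = 0.
This factors further as (s^2 + 8s + 25)(s + 12) = 0.

s = -4 + 3j, -4 - 3j, -11, -12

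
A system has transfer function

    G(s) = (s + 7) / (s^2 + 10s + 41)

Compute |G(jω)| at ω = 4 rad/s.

Substitute s = j4: numerator = 7 + j4, denominator = 25 + j40.
|G(j4)| = |7 + j4| / |25 + j40| = 8.0623 / 47.170 ≈ 0.1709.

|G(j4)| ≈ 0.1709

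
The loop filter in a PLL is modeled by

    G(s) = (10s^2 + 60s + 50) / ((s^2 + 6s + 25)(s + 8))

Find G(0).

Set s = 0: G(0) = (50) / (200) = 1/4.

G(0) = 1/4 ≈ 0.2500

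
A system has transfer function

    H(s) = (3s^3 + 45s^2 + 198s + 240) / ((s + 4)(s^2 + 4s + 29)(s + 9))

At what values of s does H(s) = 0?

Set the numerator to zero: 3s^3 + 45s^2 + 198s + 240 = 0, i.e. 3·(s^3 + 15s^2 + 66s + 80) = 0.
Factoring: (s + 2)(s + 8)(s + 5) = 0.

s = -2, -8, -5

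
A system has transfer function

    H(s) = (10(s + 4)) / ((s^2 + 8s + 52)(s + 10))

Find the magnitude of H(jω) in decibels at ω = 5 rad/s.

Substitute s = j5: numerator = 40 + j50, denominator = 70 + j535.
|H(j5)| = |40 + j50| / |70 + j535| = 64.031 / 539.56 ≈ 0.1187.
In decibels: 20·log₁₀(0.1187) ≈ -18.5 dB.

|H(j5)|_dB ≈ -18.5 dB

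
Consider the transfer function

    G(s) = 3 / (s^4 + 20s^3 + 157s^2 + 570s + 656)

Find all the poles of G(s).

s = -5 + 4j, -5 - 4j, -8, -2

The poles are the roots of the denominator s^4 + 20s^3 + 157s^2 + 570s + 656 = 0.
Trying s = -8: the polynomial evaluates to 0, so (s + 8) is a factor.
Dividing out leaves s^3 + 12s^2 + 61s + 82 = 0.
This factors further as (s^2 + 10s + 41)(s + 2) = 0.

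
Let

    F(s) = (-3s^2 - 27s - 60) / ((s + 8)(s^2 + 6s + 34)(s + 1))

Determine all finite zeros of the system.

Set the numerator to zero: -3s^2 - 27s - 60 = 0, i.e. -3·(s^2 + 9s + 20) = 0.
Factoring: (s + 4)(s + 5) = 0.

s = -4, -5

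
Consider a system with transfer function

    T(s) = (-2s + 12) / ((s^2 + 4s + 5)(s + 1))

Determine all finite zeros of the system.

Set the numerator to zero: -2s + 12 = 0, i.e. -2·(s - 6) = 0.
So s = 6.

s = 6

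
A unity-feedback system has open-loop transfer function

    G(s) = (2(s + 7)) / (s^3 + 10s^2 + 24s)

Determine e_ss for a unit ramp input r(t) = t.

e_ss = 1.714

G(s) has one pole at the origin.
This is a Type 1 system. Kv = lim_{s→0} s·G(s) = 14/24 = 7/12.
e_ss = 1/Kv = 1/(7/12) = 12/7 ≈ 1.714.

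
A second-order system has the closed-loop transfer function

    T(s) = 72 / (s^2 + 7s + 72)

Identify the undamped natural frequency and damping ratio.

ωₙ ≈ 8.485 rad/s, ζ ≈ 0.4125

Compare the denominator to the standard form s^2 + 2ζωₙs + ωₙ².
ωₙ² = 72, so ωₙ = √72 ≈ 8.485 rad/s.
2ζωₙ = 7, so ζ = 7/(2·√72) ≈ 0.4125.
With ζ = 0.4125 the response is underdamped.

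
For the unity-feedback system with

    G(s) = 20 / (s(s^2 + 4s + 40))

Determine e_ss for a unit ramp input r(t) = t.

e_ss = 2

G(s) has one pole at the origin.
This is a Type 1 system. Kv = lim_{s→0} s·G(s) = 20/40 = 1/2.
e_ss = 1/Kv = 1/(1/2) = 2.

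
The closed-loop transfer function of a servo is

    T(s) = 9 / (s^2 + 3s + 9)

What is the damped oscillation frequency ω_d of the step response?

Comparing s^2 + 3s + 9 to s^2 + 2ζωₙs + ωₙ²: ωₙ = 3 rad/s and ζ = 3/(2·3) = 0.5.
ζωₙ = 3/2 = 1.5, so ω_d = ωₙ√(1−ζ²) = √(ωₙ² − (ζωₙ)²) = √(9 − 1.5²) = √6.75 ≈ 2.598 rad/s.

ω_d ≈ 2.598 rad/s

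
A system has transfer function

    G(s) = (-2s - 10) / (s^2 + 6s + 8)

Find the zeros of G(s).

s = -5

Set the numerator to zero: -2s - 10 = 0, i.e. -2·(s + 5) = 0.
So s = -5.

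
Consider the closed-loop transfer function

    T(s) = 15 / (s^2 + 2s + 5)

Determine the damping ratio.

ζ ≈ 0.4472

Compare the denominator to the standard form s^2 + 2ζωₙs + ωₙ².
ωₙ² = 5, so ωₙ = √5 ≈ 2.236 rad/s.
2ζωₙ = 2, so ζ = 2/(2·√5) ≈ 0.4472.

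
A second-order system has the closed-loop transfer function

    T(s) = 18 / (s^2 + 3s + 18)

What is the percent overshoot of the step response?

Comparing s^2 + 3s + 18 to s^2 + 2ζωₙs + ωₙ²: ωₙ = √18 ≈ 4.243 rad/s and ζ = 3/(2·√18) ≈ 0.3536.
%OS = 100·exp(−πζ/√(1−ζ²)) = 100·exp(−π·0.3536/√(1−0.3536²)) ≈ 30.5%.

%OS ≈ 30.5%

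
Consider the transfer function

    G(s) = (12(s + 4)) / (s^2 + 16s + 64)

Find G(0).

G(0) = 3/4 ≈ 0.7500

Set s = 0: G(0) = (48) / (64) = 3/4.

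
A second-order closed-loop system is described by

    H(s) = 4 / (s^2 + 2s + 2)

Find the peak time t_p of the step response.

t_p ≈ 3.142 s

Comparing s^2 + 2s + 2 to s^2 + 2ζωₙs + ωₙ²: ωₙ = √2 ≈ 1.414 rad/s and ζ = 2/(2·√2) ≈ 0.7071.
ζωₙ = 2/2 = 1, so ω_d = ωₙ√(1−ζ²) = √(ωₙ² − (ζωₙ)²) = √(2 − 1²) = √1 = 1 rad/s.
t_p = π/ω_d = π/1 ≈ 3.142 s.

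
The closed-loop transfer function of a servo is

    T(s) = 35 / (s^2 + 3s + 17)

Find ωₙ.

ωₙ ≈ 4.123 rad/s

Compare the denominator to the standard form s^2 + 2ζωₙs + ωₙ².
ωₙ² = 17, so ωₙ = √17 ≈ 4.123 rad/s.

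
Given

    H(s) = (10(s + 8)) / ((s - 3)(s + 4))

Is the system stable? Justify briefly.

The poles can be read from the denominator factors: s = 3, -4.
Since the pole(s) at s = 3 lie in the right half-plane, the system is unstable.

unstable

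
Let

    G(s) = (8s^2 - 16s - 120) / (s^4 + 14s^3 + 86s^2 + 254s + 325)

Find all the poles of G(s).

s = -4 ± 3j, -3 ± 2j

The poles are the roots of the denominator s^4 + 14s^3 + 86s^2 + 254s + 325 = 0.
No real roots exist; factor into two real quadratics: (s^2 + 8s + 25)(s^2 + 6s + 13) = 0.
Each quadratic gives a conjugate pair via the quadratic formula.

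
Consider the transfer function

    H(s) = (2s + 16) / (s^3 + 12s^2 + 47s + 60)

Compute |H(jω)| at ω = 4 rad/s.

Substitute s = j4: numerator = 16 + j8, denominator = -132 + j124.
|H(j4)| = |16 + j8| / |-132 + j124| = 17.889 / 181.11 ≈ 0.09877.

|H(j4)| ≈ 0.09877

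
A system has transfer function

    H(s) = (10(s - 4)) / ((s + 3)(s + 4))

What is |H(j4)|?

|H(j4)| = 2

Substitute s = j4: numerator = -40 + j40, denominator = -4 + j28.
|H(j4)| = |-40 + j40| / |-4 + j28| = 56.569 / 28.284 = 2.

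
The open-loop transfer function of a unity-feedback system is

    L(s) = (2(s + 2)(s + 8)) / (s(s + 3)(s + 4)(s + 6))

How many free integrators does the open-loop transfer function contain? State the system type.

Type 1

The denominator has 1 factor of s at the origin (free integrator), so this is a Type 1 system.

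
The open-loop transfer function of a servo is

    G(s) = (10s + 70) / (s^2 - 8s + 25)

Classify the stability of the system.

The denominator s^2 - 8s + 25 factors as (s^2 - 8s + 25), giving poles at s = 4 + 3j, 4 - 3j.
Since the pole(s) at s = 4 ± 3j lie in the right half-plane, the system is unstable.

unstable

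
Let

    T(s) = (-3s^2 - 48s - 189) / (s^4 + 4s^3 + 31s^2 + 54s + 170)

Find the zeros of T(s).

Set the numerator to zero: -3s^2 - 48s - 189 = 0, i.e. -3·(s^2 + 16s + 63) = 0.
Factoring: (s + 9)(s + 7) = 0.

s = -9, -7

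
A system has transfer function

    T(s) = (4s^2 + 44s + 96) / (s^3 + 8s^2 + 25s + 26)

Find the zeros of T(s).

Set the numerator to zero: 4s^2 + 44s + 96 = 0, i.e. 4·(s^2 + 11s + 24) = 0.
Factoring: (s + 8)(s + 3) = 0.

s = -8, -3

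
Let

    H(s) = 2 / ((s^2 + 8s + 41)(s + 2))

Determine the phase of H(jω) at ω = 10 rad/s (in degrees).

At s = j10: numerator = 2, denominator = -918 - j430.
∠H = ∠num − ∠den = 0° − (-154.90°) = 154.9°.

∠H(j10) ≈ 154.9°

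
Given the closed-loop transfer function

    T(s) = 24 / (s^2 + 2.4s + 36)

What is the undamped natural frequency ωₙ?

ωₙ = 6 rad/s

Compare the denominator to the standard form s^2 + 2ζωₙs + ωₙ².
ωₙ² = 36, so ωₙ = 6 rad/s.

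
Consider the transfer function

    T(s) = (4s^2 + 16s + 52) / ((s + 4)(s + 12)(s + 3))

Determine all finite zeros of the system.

s = -2 + 3j, -2 - 3j

Set the numerator to zero: 4s^2 + 16s + 52 = 0, i.e. 4·(s^2 + 4s + 13) = 0.
Factoring: (s^2 + 4s + 13) = 0.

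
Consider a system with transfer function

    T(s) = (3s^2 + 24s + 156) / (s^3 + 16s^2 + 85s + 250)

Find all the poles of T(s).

s = -3 + 4j, -3 - 4j, -10

The poles are the roots of the denominator s^3 + 16s^2 + 85s + 250 = 0.
Trying s = -10: the polynomial evaluates to 0, so (s + 10) is a factor.
Dividing out leaves s^2 + 6s + 25 = 0.
The quadratic formula then gives s = -3 ± 4j.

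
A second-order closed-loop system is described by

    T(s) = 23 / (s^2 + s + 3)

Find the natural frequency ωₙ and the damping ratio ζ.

Compare the denominator to the standard form s^2 + 2ζωₙs + ωₙ².
ωₙ² = 3, so ωₙ = √3 ≈ 1.732 rad/s.
2ζωₙ = 1, so ζ = 1/(2·√3) ≈ 0.2887.

ωₙ ≈ 1.732 rad/s, ζ ≈ 0.2887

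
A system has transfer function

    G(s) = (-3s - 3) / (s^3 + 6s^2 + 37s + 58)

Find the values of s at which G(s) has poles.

s = -2 + 5j, -2 - 5j, -2

The poles are the roots of the denominator s^3 + 6s^2 + 37s + 58 = 0.
Trying s = -2: the polynomial evaluates to 0, so (s + 2) is a factor.
Dividing out leaves s^2 + 4s + 29 = 0.
The quadratic formula then gives s = -2 ± 5j.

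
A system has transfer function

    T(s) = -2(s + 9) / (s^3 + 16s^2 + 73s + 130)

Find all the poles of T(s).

s = -3 + 2j, -3 - 2j, -10

The poles are the roots of the denominator s^3 + 16s^2 + 73s + 130 = 0.
Trying s = -10: the polynomial evaluates to 0, so (s + 10) is a factor.
Dividing out leaves s^2 + 6s + 13 = 0.
The quadratic formula then gives s = -3 ± 2j.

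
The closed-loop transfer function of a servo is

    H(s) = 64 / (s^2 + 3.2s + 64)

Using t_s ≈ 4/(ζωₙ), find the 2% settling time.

Comparing s^2 + 3.2s + 64 to s^2 + 2ζωₙs + ωₙ²: ωₙ = 8 rad/s and ζ = 3.2/(2·8) = 0.2.
ζωₙ = 3.2/2 = 1.6, so t_s ≈ 4/(ζωₙ) = 4/1.6 = 2.500 s.

t_s ≈ 2.500 s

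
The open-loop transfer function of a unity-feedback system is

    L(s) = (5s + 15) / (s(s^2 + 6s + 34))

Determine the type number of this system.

The denominator has 1 factor of s at the origin (free integrator), so this is a Type 1 system.

Type 1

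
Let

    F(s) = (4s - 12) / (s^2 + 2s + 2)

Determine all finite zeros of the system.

s = 3

Set the numerator to zero: 4s - 12 = 0, i.e. 4·(s - 3) = 0.
So s = 3.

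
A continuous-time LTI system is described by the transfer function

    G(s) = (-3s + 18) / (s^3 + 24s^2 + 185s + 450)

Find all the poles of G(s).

The poles are the roots of the denominator s^3 + 24s^2 + 185s + 450 = 0.
Trying s = -10: the polynomial evaluates to 0, so (s + 10) is a factor.
Dividing out leaves s^2 + 14s + 45 = 0.
Factoring the quadratic: (s + 5)(s + 9) = 0.

s = -10, -5, -9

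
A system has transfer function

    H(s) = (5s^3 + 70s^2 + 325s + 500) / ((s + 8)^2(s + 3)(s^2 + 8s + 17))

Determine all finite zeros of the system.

s = -5, -5, -4

Set the numerator to zero: 5s^3 + 70s^2 + 325s + 500 = 0, i.e. 5·(s^3 + 14s^2 + 65s + 100) = 0.
Factoring: (s + 5)^2(s + 4) = 0.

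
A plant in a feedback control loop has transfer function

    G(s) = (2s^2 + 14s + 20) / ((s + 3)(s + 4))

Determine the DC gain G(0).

Set s = 0: G(0) = (20) / (12) = 5/3.

G(0) = 5/3 ≈ 1.667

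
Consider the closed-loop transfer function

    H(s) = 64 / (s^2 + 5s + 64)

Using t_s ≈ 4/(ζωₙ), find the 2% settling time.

Comparing s^2 + 5s + 64 to s^2 + 2ζωₙs + ωₙ²: ωₙ = 8 rad/s and ζ = 5/(2·8) = 0.3125.
ζωₙ = 5/2 = 2.5, so t_s ≈ 4/(ζωₙ) = 4/2.5 = 1.600 s.

t_s ≈ 1.600 s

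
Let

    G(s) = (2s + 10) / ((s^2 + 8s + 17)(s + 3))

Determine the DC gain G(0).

Set s = 0: G(0) = (10) / (51) = 10/51.

G(0) = 10/51 ≈ 0.1961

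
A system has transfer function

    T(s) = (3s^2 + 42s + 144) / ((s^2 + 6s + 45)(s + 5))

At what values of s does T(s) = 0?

Set the numerator to zero: 3s^2 + 42s + 144 = 0, i.e. 3·(s^2 + 14s + 48) = 0.
Factoring: (s + 6)(s + 8) = 0.

s = -6, -8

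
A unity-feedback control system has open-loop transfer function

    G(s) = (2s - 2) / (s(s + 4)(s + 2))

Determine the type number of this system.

The denominator has 1 factor of s at the origin (free integrator), so this is a Type 1 system.

Type 1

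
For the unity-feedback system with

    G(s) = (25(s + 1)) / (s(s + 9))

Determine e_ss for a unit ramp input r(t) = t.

G(s) has one pole at the origin.
This is a Type 1 system. Kv = lim_{s→0} s·G(s) = 25/9.
e_ss = 1/Kv = 1/(25/9) = 9/25 ≈ 0.3600.

e_ss = 0.3600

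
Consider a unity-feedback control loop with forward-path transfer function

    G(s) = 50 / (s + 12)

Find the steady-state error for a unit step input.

e_ss = 0.1935

G(s) has no poles at the origin.
This is a Type 0 system. Kp = lim_{s→0} G(s) = 50/12 = 25/6.
e_ss = 1/(1 + Kp) = 1/(1 + 25/6) = 6/31 ≈ 0.1935.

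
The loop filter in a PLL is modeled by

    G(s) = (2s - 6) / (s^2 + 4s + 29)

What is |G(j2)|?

Substitute s = j2: numerator = -6 + j4, denominator = 25 + j8.
|G(j2)| = |-6 + j4| / |25 + j8| = 7.2111 / 26.249 ≈ 0.2747.

|G(j2)| ≈ 0.2747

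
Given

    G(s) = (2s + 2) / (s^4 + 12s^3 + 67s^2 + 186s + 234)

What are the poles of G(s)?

s = -3 ± 2j, -3 ± 3j

The poles are the roots of the denominator s^4 + 12s^3 + 67s^2 + 186s + 234 = 0.
No real roots exist; factor into two real quadratics: (s^2 + 6s + 13)(s^2 + 6s + 18) = 0.
Each quadratic gives a conjugate pair via the quadratic formula.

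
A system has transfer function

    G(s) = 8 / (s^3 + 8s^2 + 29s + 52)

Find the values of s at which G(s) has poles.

The poles are the roots of the denominator s^3 + 8s^2 + 29s + 52 = 0.
Trying s = -4: the polynomial evaluates to 0, so (s + 4) is a factor.
Dividing out leaves s^2 + 4s + 13 = 0.
The quadratic formula then gives s = -2 ± 3j.

s = -2 + 3j, -2 - 3j, -4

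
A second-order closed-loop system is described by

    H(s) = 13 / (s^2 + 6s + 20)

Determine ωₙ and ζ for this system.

ωₙ ≈ 4.472 rad/s, ζ ≈ 0.6708

Compare the denominator to the standard form s^2 + 2ζωₙs + ωₙ².
ωₙ² = 20, so ωₙ = √20 ≈ 4.472 rad/s.
2ζωₙ = 6, so ζ = 6/(2·√20) ≈ 0.6708.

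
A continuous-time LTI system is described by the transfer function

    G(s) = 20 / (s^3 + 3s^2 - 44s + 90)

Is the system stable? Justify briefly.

unstable

The denominator s^3 + 3s^2 - 44s + 90 factors as (s + 9)(s^2 - 6s + 10), giving poles at s = -9, 3 + j, 3 - j.
Since the pole(s) at s = 3 ± j lie in the right half-plane, the system is unstable.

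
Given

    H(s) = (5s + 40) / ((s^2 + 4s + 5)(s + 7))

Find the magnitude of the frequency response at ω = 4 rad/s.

Substitute s = j4: numerator = 40 + j20, denominator = -141 + j68.
|H(j4)| = |40 + j20| / |-141 + j68| = 44.721 / 156.54 ≈ 0.2857.

|H(j4)| ≈ 0.2857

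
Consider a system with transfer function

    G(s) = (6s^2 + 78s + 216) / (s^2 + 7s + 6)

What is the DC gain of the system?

Set s = 0: G(0) = (216) / (6) = 36.

G(0) = 36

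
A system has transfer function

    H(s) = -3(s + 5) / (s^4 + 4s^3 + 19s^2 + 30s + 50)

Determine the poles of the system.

s = -1 + 3j, -1 - 3j, -1 + 2j, -1 - 2j

The poles are the roots of the denominator s^4 + 4s^3 + 19s^2 + 30s + 50 = 0.
No real roots exist; factor into two real quadratics: (s^2 + 2s + 10)(s^2 + 2s + 5) = 0.
Each quadratic gives a conjugate pair via the quadratic formula.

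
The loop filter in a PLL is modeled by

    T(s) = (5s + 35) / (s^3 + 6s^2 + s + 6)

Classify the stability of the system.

The denominator s^3 + 6s^2 + s + 6 factors as (s^2 + 1)(s + 6), giving poles at s = ±j, -6.
Since the simple pole(s) at s = ±j lie on the jω-axis with none in the right half-plane, the system is marginally stable.

marginally stable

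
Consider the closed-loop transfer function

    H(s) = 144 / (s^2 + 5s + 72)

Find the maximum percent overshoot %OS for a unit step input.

%OS ≈ 38.0%

Comparing s^2 + 5s + 72 to s^2 + 2ζωₙs + ωₙ²: ωₙ = √72 ≈ 8.485 rad/s and ζ = 5/(2·√72) ≈ 0.2946.
%OS = 100·exp(−πζ/√(1−ζ²)) = 100·exp(−π·0.2946/√(1−0.2946²)) ≈ 38.0%.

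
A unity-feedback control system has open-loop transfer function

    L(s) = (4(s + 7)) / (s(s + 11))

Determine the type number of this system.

Type 1

The denominator has 1 factor of s at the origin (free integrator), so this is a Type 1 system.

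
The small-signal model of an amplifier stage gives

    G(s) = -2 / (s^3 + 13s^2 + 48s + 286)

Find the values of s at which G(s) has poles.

The poles are the roots of the denominator s^3 + 13s^2 + 48s + 286 = 0.
Trying s = -11: the polynomial evaluates to 0, so (s + 11) is a factor.
Dividing out leaves s^2 + 2s + 26 = 0.
The quadratic formula then gives s = -1 ± 5j.

s = -1 + 5j, -1 - 5j, -11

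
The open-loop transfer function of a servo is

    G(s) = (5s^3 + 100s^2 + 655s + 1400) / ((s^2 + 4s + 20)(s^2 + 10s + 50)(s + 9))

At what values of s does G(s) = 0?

Set the numerator to zero: 5s^3 + 100s^2 + 655s + 1400 = 0, i.e. 5·(s^3 + 20s^2 + 131s + 280) = 0.
Factoring: (s + 7)(s + 5)(s + 8) = 0.

s = -7, -5, -8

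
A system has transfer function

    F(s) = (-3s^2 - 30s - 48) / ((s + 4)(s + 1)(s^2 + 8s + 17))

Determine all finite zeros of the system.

Set the numerator to zero: -3s^2 - 30s - 48 = 0, i.e. -3·(s^2 + 10s + 16) = 0.
Factoring: (s + 2)(s + 8) = 0.

s = -2, -8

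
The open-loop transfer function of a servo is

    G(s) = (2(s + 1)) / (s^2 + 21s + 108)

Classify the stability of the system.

stable

The denominator s^2 + 21s + 108 factors as (s + 9)(s + 12), giving poles at s = -9, -12.
Since all poles lie strictly in the left half-plane, the system is stable.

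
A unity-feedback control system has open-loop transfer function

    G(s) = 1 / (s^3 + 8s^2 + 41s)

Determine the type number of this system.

Type 1

Factor s from the denominator: s^3 + 8s^2 + 41s = s·(s^2 + 8s + 41).
There is 1 pole at the origin, so the system is Type 1.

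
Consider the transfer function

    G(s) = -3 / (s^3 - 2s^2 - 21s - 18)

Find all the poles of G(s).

The poles are the roots of the denominator s^3 - 2s^2 - 21s - 18 = 0.
Trying s = -1: the polynomial evaluates to 0, so (s + 1) is a factor.
Dividing out leaves s^2 - 3s - 18 = 0.
Factoring the quadratic: (s + 3)(s - 6) = 0.

s = -1, -3, 6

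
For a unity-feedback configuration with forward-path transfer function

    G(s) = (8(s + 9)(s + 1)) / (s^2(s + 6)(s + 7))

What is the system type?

Type 2

The denominator has 2 factors of s at the origin (free integrators), so this is a Type 2 system.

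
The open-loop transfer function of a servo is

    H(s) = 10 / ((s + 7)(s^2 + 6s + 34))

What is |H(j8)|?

|H(j8)| ≈ 0.01662

Substitute s = j8: numerator = 10, denominator = -594 + j96.
|H(j8)| = |10| / |-594 + j96| = 10 / 601.71 ≈ 0.01662.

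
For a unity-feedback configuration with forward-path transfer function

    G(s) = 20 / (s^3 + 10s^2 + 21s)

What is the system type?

Factor s from the denominator: s^3 + 10s^2 + 21s = s·(s^2 + 10s + 21).
There is 1 pole at the origin, so the system is Type 1.

Type 1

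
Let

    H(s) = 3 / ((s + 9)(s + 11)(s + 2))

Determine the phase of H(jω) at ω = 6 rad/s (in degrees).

∠H(j6) ≈ -133.9°

At s = j6: numerator = 3, denominator = -594 + j618.
∠H = ∠num − ∠den = 0° − (133.87°) = -133.9°.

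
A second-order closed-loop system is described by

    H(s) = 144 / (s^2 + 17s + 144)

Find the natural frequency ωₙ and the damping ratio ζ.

ωₙ = 12 rad/s, ζ ≈ 0.7083

Compare the denominator to the standard form s^2 + 2ζωₙs + ωₙ².
ωₙ² = 144, so ωₙ = 12 rad/s.
2ζωₙ = 17, so ζ = 17/(2·12) ≈ 0.7083.
With ζ = 0.7083 the response is underdamped.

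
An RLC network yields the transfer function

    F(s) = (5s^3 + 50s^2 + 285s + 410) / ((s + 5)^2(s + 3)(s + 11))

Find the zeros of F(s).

Set the numerator to zero: 5s^3 + 50s^2 + 285s + 410 = 0, i.e. 5·(s^3 + 10s^2 + 57s + 82) = 0.
Factoring: (s + 2)(s^2 + 8s + 41) = 0.

s = -2, -4 + 5j, -4 - 5j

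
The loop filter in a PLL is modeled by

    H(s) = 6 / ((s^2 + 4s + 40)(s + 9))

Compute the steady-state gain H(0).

H(0) = 1/60 ≈ 0.01667

At s = 0 each factor (s + a) contributes a and each (s^2 + bs + c) contributes c.
H(0) = 6·1 / ((40) · (9)) = 6/360 = 1/60.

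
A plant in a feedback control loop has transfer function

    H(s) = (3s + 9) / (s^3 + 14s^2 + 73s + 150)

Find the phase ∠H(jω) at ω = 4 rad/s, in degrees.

At s = j4: numerator = 9 + j12, denominator = -74 + j228.
∠H = ∠num − ∠den = 53.130° − (107.98°) = -54.85°.

∠H(j4) ≈ -54.85°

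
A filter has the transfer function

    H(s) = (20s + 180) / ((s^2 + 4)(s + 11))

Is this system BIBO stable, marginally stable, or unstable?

The poles can be read from the denominator factors: s = 2j, -2j, -11.
Since the simple pole(s) at s = ±2j lie on the jω-axis with none in the right half-plane, the system is marginally stable.

marginally stable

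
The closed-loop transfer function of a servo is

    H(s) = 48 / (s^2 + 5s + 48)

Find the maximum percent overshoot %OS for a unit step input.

%OS ≈ 29.7%

Comparing s^2 + 5s + 48 to s^2 + 2ζωₙs + ωₙ²: ωₙ = √48 ≈ 6.928 rad/s and ζ = 5/(2·√48) ≈ 0.3608.
%OS = 100·exp(−πζ/√(1−ζ²)) = 100·exp(−π·0.3608/√(1−0.3608²)) ≈ 29.7%.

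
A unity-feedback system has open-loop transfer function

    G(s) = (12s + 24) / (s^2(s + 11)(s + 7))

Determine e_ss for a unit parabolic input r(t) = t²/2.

e_ss = 3.208

G(s) has 2 poles at the origin.
This is a Type 2 system. Ka = lim_{s→0} s^2·G(s) = 24/77.
e_ss = 1/Ka = 1/(24/77) = 77/24 ≈ 3.208.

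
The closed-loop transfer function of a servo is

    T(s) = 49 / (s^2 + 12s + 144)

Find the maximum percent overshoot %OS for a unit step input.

Comparing s^2 + 12s + 144 to s^2 + 2ζωₙs + ωₙ²: ωₙ = 12 rad/s and ζ = 12/(2·12) = 0.5.
%OS = 100·exp(−πζ/√(1−ζ²)) = 100·exp(−π·0.5/√(1−0.5²)) ≈ 16.3%.

%OS ≈ 16.3%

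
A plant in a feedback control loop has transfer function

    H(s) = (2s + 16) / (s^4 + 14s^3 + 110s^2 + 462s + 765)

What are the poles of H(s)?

s = -4 ± j, -3 ± 6j

The poles are the roots of the denominator s^4 + 14s^3 + 110s^2 + 462s + 765 = 0.
No real roots exist; factor into two real quadratics: (s^2 + 8s + 17)(s^2 + 6s + 45) = 0.
Each quadratic gives a conjugate pair via the quadratic formula.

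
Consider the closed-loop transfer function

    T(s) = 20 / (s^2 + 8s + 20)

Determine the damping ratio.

Compare the denominator to the standard form s^2 + 2ζωₙs + ωₙ².
ωₙ² = 20, so ωₙ = √20 ≈ 4.472 rad/s.
2ζωₙ = 8, so ζ = 8/(2·√20) ≈ 0.8944.

ζ ≈ 0.8944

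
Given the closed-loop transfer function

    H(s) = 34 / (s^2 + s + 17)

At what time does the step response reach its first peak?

t_p ≈ 0.7676 s

Comparing s^2 + s + 17 to s^2 + 2ζωₙs + ωₙ²: ωₙ = √17 ≈ 4.123 rad/s and ζ = 1/(2·√17) ≈ 0.1213.
ζωₙ = 1/2 = 0.5, so ω_d = ωₙ√(1−ζ²) = √(ωₙ² − (ζωₙ)²) = √(17 − 0.5²) = √16.75 ≈ 4.093 rad/s.
t_p = π/ω_d = π/4.093 ≈ 0.7676 s.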